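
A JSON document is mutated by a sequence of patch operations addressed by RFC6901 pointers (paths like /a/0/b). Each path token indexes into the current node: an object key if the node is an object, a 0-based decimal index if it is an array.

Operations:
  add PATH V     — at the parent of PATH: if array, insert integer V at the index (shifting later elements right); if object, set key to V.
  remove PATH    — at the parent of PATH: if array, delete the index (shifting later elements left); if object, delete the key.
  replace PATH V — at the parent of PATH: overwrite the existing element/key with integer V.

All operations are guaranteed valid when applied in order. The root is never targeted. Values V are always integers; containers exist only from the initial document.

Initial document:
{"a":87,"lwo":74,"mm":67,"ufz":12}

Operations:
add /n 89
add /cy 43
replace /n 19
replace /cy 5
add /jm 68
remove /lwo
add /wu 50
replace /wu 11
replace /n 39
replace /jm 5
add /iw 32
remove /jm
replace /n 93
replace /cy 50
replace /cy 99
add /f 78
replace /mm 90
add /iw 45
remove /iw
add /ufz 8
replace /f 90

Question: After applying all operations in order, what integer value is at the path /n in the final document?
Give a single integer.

After op 1 (add /n 89): {"a":87,"lwo":74,"mm":67,"n":89,"ufz":12}
After op 2 (add /cy 43): {"a":87,"cy":43,"lwo":74,"mm":67,"n":89,"ufz":12}
After op 3 (replace /n 19): {"a":87,"cy":43,"lwo":74,"mm":67,"n":19,"ufz":12}
After op 4 (replace /cy 5): {"a":87,"cy":5,"lwo":74,"mm":67,"n":19,"ufz":12}
After op 5 (add /jm 68): {"a":87,"cy":5,"jm":68,"lwo":74,"mm":67,"n":19,"ufz":12}
After op 6 (remove /lwo): {"a":87,"cy":5,"jm":68,"mm":67,"n":19,"ufz":12}
After op 7 (add /wu 50): {"a":87,"cy":5,"jm":68,"mm":67,"n":19,"ufz":12,"wu":50}
After op 8 (replace /wu 11): {"a":87,"cy":5,"jm":68,"mm":67,"n":19,"ufz":12,"wu":11}
After op 9 (replace /n 39): {"a":87,"cy":5,"jm":68,"mm":67,"n":39,"ufz":12,"wu":11}
After op 10 (replace /jm 5): {"a":87,"cy":5,"jm":5,"mm":67,"n":39,"ufz":12,"wu":11}
After op 11 (add /iw 32): {"a":87,"cy":5,"iw":32,"jm":5,"mm":67,"n":39,"ufz":12,"wu":11}
After op 12 (remove /jm): {"a":87,"cy":5,"iw":32,"mm":67,"n":39,"ufz":12,"wu":11}
After op 13 (replace /n 93): {"a":87,"cy":5,"iw":32,"mm":67,"n":93,"ufz":12,"wu":11}
After op 14 (replace /cy 50): {"a":87,"cy":50,"iw":32,"mm":67,"n":93,"ufz":12,"wu":11}
After op 15 (replace /cy 99): {"a":87,"cy":99,"iw":32,"mm":67,"n":93,"ufz":12,"wu":11}
After op 16 (add /f 78): {"a":87,"cy":99,"f":78,"iw":32,"mm":67,"n":93,"ufz":12,"wu":11}
After op 17 (replace /mm 90): {"a":87,"cy":99,"f":78,"iw":32,"mm":90,"n":93,"ufz":12,"wu":11}
After op 18 (add /iw 45): {"a":87,"cy":99,"f":78,"iw":45,"mm":90,"n":93,"ufz":12,"wu":11}
After op 19 (remove /iw): {"a":87,"cy":99,"f":78,"mm":90,"n":93,"ufz":12,"wu":11}
After op 20 (add /ufz 8): {"a":87,"cy":99,"f":78,"mm":90,"n":93,"ufz":8,"wu":11}
After op 21 (replace /f 90): {"a":87,"cy":99,"f":90,"mm":90,"n":93,"ufz":8,"wu":11}
Value at /n: 93

Answer: 93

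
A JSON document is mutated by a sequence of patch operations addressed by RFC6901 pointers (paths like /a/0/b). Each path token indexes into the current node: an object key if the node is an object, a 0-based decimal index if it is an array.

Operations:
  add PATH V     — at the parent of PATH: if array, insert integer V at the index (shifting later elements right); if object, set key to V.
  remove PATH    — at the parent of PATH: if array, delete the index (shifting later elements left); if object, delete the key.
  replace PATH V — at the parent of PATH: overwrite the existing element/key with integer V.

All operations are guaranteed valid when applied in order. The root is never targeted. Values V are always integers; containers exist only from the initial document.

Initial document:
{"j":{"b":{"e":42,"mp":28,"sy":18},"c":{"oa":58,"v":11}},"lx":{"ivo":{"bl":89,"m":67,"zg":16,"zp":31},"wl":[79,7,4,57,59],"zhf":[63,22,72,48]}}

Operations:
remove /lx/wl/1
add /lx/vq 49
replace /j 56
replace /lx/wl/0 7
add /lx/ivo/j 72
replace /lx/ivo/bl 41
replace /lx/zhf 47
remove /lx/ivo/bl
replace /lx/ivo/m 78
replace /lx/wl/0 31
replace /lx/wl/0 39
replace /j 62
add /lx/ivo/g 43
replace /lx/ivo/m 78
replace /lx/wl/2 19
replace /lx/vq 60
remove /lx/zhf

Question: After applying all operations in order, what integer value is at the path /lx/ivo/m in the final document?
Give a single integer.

Answer: 78

Derivation:
After op 1 (remove /lx/wl/1): {"j":{"b":{"e":42,"mp":28,"sy":18},"c":{"oa":58,"v":11}},"lx":{"ivo":{"bl":89,"m":67,"zg":16,"zp":31},"wl":[79,4,57,59],"zhf":[63,22,72,48]}}
After op 2 (add /lx/vq 49): {"j":{"b":{"e":42,"mp":28,"sy":18},"c":{"oa":58,"v":11}},"lx":{"ivo":{"bl":89,"m":67,"zg":16,"zp":31},"vq":49,"wl":[79,4,57,59],"zhf":[63,22,72,48]}}
After op 3 (replace /j 56): {"j":56,"lx":{"ivo":{"bl":89,"m":67,"zg":16,"zp":31},"vq":49,"wl":[79,4,57,59],"zhf":[63,22,72,48]}}
After op 4 (replace /lx/wl/0 7): {"j":56,"lx":{"ivo":{"bl":89,"m":67,"zg":16,"zp":31},"vq":49,"wl":[7,4,57,59],"zhf":[63,22,72,48]}}
After op 5 (add /lx/ivo/j 72): {"j":56,"lx":{"ivo":{"bl":89,"j":72,"m":67,"zg":16,"zp":31},"vq":49,"wl":[7,4,57,59],"zhf":[63,22,72,48]}}
After op 6 (replace /lx/ivo/bl 41): {"j":56,"lx":{"ivo":{"bl":41,"j":72,"m":67,"zg":16,"zp":31},"vq":49,"wl":[7,4,57,59],"zhf":[63,22,72,48]}}
After op 7 (replace /lx/zhf 47): {"j":56,"lx":{"ivo":{"bl":41,"j":72,"m":67,"zg":16,"zp":31},"vq":49,"wl":[7,4,57,59],"zhf":47}}
After op 8 (remove /lx/ivo/bl): {"j":56,"lx":{"ivo":{"j":72,"m":67,"zg":16,"zp":31},"vq":49,"wl":[7,4,57,59],"zhf":47}}
After op 9 (replace /lx/ivo/m 78): {"j":56,"lx":{"ivo":{"j":72,"m":78,"zg":16,"zp":31},"vq":49,"wl":[7,4,57,59],"zhf":47}}
After op 10 (replace /lx/wl/0 31): {"j":56,"lx":{"ivo":{"j":72,"m":78,"zg":16,"zp":31},"vq":49,"wl":[31,4,57,59],"zhf":47}}
After op 11 (replace /lx/wl/0 39): {"j":56,"lx":{"ivo":{"j":72,"m":78,"zg":16,"zp":31},"vq":49,"wl":[39,4,57,59],"zhf":47}}
After op 12 (replace /j 62): {"j":62,"lx":{"ivo":{"j":72,"m":78,"zg":16,"zp":31},"vq":49,"wl":[39,4,57,59],"zhf":47}}
After op 13 (add /lx/ivo/g 43): {"j":62,"lx":{"ivo":{"g":43,"j":72,"m":78,"zg":16,"zp":31},"vq":49,"wl":[39,4,57,59],"zhf":47}}
After op 14 (replace /lx/ivo/m 78): {"j":62,"lx":{"ivo":{"g":43,"j":72,"m":78,"zg":16,"zp":31},"vq":49,"wl":[39,4,57,59],"zhf":47}}
After op 15 (replace /lx/wl/2 19): {"j":62,"lx":{"ivo":{"g":43,"j":72,"m":78,"zg":16,"zp":31},"vq":49,"wl":[39,4,19,59],"zhf":47}}
After op 16 (replace /lx/vq 60): {"j":62,"lx":{"ivo":{"g":43,"j":72,"m":78,"zg":16,"zp":31},"vq":60,"wl":[39,4,19,59],"zhf":47}}
After op 17 (remove /lx/zhf): {"j":62,"lx":{"ivo":{"g":43,"j":72,"m":78,"zg":16,"zp":31},"vq":60,"wl":[39,4,19,59]}}
Value at /lx/ivo/m: 78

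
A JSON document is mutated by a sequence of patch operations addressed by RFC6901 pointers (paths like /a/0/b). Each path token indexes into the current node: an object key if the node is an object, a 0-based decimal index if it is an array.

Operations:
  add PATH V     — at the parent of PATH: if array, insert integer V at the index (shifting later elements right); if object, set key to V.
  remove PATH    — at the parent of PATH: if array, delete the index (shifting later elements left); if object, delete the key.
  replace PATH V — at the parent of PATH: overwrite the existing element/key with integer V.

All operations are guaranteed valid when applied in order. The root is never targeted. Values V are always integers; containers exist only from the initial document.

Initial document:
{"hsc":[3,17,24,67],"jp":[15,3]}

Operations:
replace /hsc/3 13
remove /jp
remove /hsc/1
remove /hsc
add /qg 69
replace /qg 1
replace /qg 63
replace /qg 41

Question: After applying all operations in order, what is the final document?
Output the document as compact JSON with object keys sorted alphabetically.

After op 1 (replace /hsc/3 13): {"hsc":[3,17,24,13],"jp":[15,3]}
After op 2 (remove /jp): {"hsc":[3,17,24,13]}
After op 3 (remove /hsc/1): {"hsc":[3,24,13]}
After op 4 (remove /hsc): {}
After op 5 (add /qg 69): {"qg":69}
After op 6 (replace /qg 1): {"qg":1}
After op 7 (replace /qg 63): {"qg":63}
After op 8 (replace /qg 41): {"qg":41}

Answer: {"qg":41}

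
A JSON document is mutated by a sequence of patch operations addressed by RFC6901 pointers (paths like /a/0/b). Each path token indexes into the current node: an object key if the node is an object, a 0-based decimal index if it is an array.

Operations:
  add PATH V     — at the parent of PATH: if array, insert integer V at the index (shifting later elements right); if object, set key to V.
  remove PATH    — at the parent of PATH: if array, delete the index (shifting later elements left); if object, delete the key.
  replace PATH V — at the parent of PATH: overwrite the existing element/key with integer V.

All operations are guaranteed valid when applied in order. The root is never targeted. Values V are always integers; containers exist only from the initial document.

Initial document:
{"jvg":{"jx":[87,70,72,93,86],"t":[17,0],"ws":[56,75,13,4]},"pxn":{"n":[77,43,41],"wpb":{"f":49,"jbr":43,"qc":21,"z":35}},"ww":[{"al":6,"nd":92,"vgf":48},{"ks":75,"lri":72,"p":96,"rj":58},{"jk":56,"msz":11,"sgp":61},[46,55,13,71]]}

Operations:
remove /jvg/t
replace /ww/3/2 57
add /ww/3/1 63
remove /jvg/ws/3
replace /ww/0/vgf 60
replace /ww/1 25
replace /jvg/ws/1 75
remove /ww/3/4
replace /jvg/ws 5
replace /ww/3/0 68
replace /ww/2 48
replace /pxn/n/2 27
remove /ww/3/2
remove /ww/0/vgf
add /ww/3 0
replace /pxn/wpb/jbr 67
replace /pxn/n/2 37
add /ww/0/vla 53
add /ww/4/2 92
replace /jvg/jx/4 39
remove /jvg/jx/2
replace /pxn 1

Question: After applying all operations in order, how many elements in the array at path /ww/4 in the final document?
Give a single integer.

After op 1 (remove /jvg/t): {"jvg":{"jx":[87,70,72,93,86],"ws":[56,75,13,4]},"pxn":{"n":[77,43,41],"wpb":{"f":49,"jbr":43,"qc":21,"z":35}},"ww":[{"al":6,"nd":92,"vgf":48},{"ks":75,"lri":72,"p":96,"rj":58},{"jk":56,"msz":11,"sgp":61},[46,55,13,71]]}
After op 2 (replace /ww/3/2 57): {"jvg":{"jx":[87,70,72,93,86],"ws":[56,75,13,4]},"pxn":{"n":[77,43,41],"wpb":{"f":49,"jbr":43,"qc":21,"z":35}},"ww":[{"al":6,"nd":92,"vgf":48},{"ks":75,"lri":72,"p":96,"rj":58},{"jk":56,"msz":11,"sgp":61},[46,55,57,71]]}
After op 3 (add /ww/3/1 63): {"jvg":{"jx":[87,70,72,93,86],"ws":[56,75,13,4]},"pxn":{"n":[77,43,41],"wpb":{"f":49,"jbr":43,"qc":21,"z":35}},"ww":[{"al":6,"nd":92,"vgf":48},{"ks":75,"lri":72,"p":96,"rj":58},{"jk":56,"msz":11,"sgp":61},[46,63,55,57,71]]}
After op 4 (remove /jvg/ws/3): {"jvg":{"jx":[87,70,72,93,86],"ws":[56,75,13]},"pxn":{"n":[77,43,41],"wpb":{"f":49,"jbr":43,"qc":21,"z":35}},"ww":[{"al":6,"nd":92,"vgf":48},{"ks":75,"lri":72,"p":96,"rj":58},{"jk":56,"msz":11,"sgp":61},[46,63,55,57,71]]}
After op 5 (replace /ww/0/vgf 60): {"jvg":{"jx":[87,70,72,93,86],"ws":[56,75,13]},"pxn":{"n":[77,43,41],"wpb":{"f":49,"jbr":43,"qc":21,"z":35}},"ww":[{"al":6,"nd":92,"vgf":60},{"ks":75,"lri":72,"p":96,"rj":58},{"jk":56,"msz":11,"sgp":61},[46,63,55,57,71]]}
After op 6 (replace /ww/1 25): {"jvg":{"jx":[87,70,72,93,86],"ws":[56,75,13]},"pxn":{"n":[77,43,41],"wpb":{"f":49,"jbr":43,"qc":21,"z":35}},"ww":[{"al":6,"nd":92,"vgf":60},25,{"jk":56,"msz":11,"sgp":61},[46,63,55,57,71]]}
After op 7 (replace /jvg/ws/1 75): {"jvg":{"jx":[87,70,72,93,86],"ws":[56,75,13]},"pxn":{"n":[77,43,41],"wpb":{"f":49,"jbr":43,"qc":21,"z":35}},"ww":[{"al":6,"nd":92,"vgf":60},25,{"jk":56,"msz":11,"sgp":61},[46,63,55,57,71]]}
After op 8 (remove /ww/3/4): {"jvg":{"jx":[87,70,72,93,86],"ws":[56,75,13]},"pxn":{"n":[77,43,41],"wpb":{"f":49,"jbr":43,"qc":21,"z":35}},"ww":[{"al":6,"nd":92,"vgf":60},25,{"jk":56,"msz":11,"sgp":61},[46,63,55,57]]}
After op 9 (replace /jvg/ws 5): {"jvg":{"jx":[87,70,72,93,86],"ws":5},"pxn":{"n":[77,43,41],"wpb":{"f":49,"jbr":43,"qc":21,"z":35}},"ww":[{"al":6,"nd":92,"vgf":60},25,{"jk":56,"msz":11,"sgp":61},[46,63,55,57]]}
After op 10 (replace /ww/3/0 68): {"jvg":{"jx":[87,70,72,93,86],"ws":5},"pxn":{"n":[77,43,41],"wpb":{"f":49,"jbr":43,"qc":21,"z":35}},"ww":[{"al":6,"nd":92,"vgf":60},25,{"jk":56,"msz":11,"sgp":61},[68,63,55,57]]}
After op 11 (replace /ww/2 48): {"jvg":{"jx":[87,70,72,93,86],"ws":5},"pxn":{"n":[77,43,41],"wpb":{"f":49,"jbr":43,"qc":21,"z":35}},"ww":[{"al":6,"nd":92,"vgf":60},25,48,[68,63,55,57]]}
After op 12 (replace /pxn/n/2 27): {"jvg":{"jx":[87,70,72,93,86],"ws":5},"pxn":{"n":[77,43,27],"wpb":{"f":49,"jbr":43,"qc":21,"z":35}},"ww":[{"al":6,"nd":92,"vgf":60},25,48,[68,63,55,57]]}
After op 13 (remove /ww/3/2): {"jvg":{"jx":[87,70,72,93,86],"ws":5},"pxn":{"n":[77,43,27],"wpb":{"f":49,"jbr":43,"qc":21,"z":35}},"ww":[{"al":6,"nd":92,"vgf":60},25,48,[68,63,57]]}
After op 14 (remove /ww/0/vgf): {"jvg":{"jx":[87,70,72,93,86],"ws":5},"pxn":{"n":[77,43,27],"wpb":{"f":49,"jbr":43,"qc":21,"z":35}},"ww":[{"al":6,"nd":92},25,48,[68,63,57]]}
After op 15 (add /ww/3 0): {"jvg":{"jx":[87,70,72,93,86],"ws":5},"pxn":{"n":[77,43,27],"wpb":{"f":49,"jbr":43,"qc":21,"z":35}},"ww":[{"al":6,"nd":92},25,48,0,[68,63,57]]}
After op 16 (replace /pxn/wpb/jbr 67): {"jvg":{"jx":[87,70,72,93,86],"ws":5},"pxn":{"n":[77,43,27],"wpb":{"f":49,"jbr":67,"qc":21,"z":35}},"ww":[{"al":6,"nd":92},25,48,0,[68,63,57]]}
After op 17 (replace /pxn/n/2 37): {"jvg":{"jx":[87,70,72,93,86],"ws":5},"pxn":{"n":[77,43,37],"wpb":{"f":49,"jbr":67,"qc":21,"z":35}},"ww":[{"al":6,"nd":92},25,48,0,[68,63,57]]}
After op 18 (add /ww/0/vla 53): {"jvg":{"jx":[87,70,72,93,86],"ws":5},"pxn":{"n":[77,43,37],"wpb":{"f":49,"jbr":67,"qc":21,"z":35}},"ww":[{"al":6,"nd":92,"vla":53},25,48,0,[68,63,57]]}
After op 19 (add /ww/4/2 92): {"jvg":{"jx":[87,70,72,93,86],"ws":5},"pxn":{"n":[77,43,37],"wpb":{"f":49,"jbr":67,"qc":21,"z":35}},"ww":[{"al":6,"nd":92,"vla":53},25,48,0,[68,63,92,57]]}
After op 20 (replace /jvg/jx/4 39): {"jvg":{"jx":[87,70,72,93,39],"ws":5},"pxn":{"n":[77,43,37],"wpb":{"f":49,"jbr":67,"qc":21,"z":35}},"ww":[{"al":6,"nd":92,"vla":53},25,48,0,[68,63,92,57]]}
After op 21 (remove /jvg/jx/2): {"jvg":{"jx":[87,70,93,39],"ws":5},"pxn":{"n":[77,43,37],"wpb":{"f":49,"jbr":67,"qc":21,"z":35}},"ww":[{"al":6,"nd":92,"vla":53},25,48,0,[68,63,92,57]]}
After op 22 (replace /pxn 1): {"jvg":{"jx":[87,70,93,39],"ws":5},"pxn":1,"ww":[{"al":6,"nd":92,"vla":53},25,48,0,[68,63,92,57]]}
Size at path /ww/4: 4

Answer: 4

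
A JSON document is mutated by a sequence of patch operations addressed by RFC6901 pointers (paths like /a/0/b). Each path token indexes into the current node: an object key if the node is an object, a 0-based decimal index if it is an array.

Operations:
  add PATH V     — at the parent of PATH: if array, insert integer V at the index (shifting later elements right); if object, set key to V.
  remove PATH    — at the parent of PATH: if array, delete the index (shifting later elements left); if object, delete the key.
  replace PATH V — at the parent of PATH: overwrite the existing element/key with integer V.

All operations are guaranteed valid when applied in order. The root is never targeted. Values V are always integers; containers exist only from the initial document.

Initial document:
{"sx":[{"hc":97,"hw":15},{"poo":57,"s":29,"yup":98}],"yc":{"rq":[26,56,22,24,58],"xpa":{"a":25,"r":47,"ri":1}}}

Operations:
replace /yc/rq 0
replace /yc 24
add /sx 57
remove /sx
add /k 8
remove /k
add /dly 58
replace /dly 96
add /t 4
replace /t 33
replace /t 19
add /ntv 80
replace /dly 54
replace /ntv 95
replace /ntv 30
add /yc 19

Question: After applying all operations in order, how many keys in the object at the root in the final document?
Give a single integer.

After op 1 (replace /yc/rq 0): {"sx":[{"hc":97,"hw":15},{"poo":57,"s":29,"yup":98}],"yc":{"rq":0,"xpa":{"a":25,"r":47,"ri":1}}}
After op 2 (replace /yc 24): {"sx":[{"hc":97,"hw":15},{"poo":57,"s":29,"yup":98}],"yc":24}
After op 3 (add /sx 57): {"sx":57,"yc":24}
After op 4 (remove /sx): {"yc":24}
After op 5 (add /k 8): {"k":8,"yc":24}
After op 6 (remove /k): {"yc":24}
After op 7 (add /dly 58): {"dly":58,"yc":24}
After op 8 (replace /dly 96): {"dly":96,"yc":24}
After op 9 (add /t 4): {"dly":96,"t":4,"yc":24}
After op 10 (replace /t 33): {"dly":96,"t":33,"yc":24}
After op 11 (replace /t 19): {"dly":96,"t":19,"yc":24}
After op 12 (add /ntv 80): {"dly":96,"ntv":80,"t":19,"yc":24}
After op 13 (replace /dly 54): {"dly":54,"ntv":80,"t":19,"yc":24}
After op 14 (replace /ntv 95): {"dly":54,"ntv":95,"t":19,"yc":24}
After op 15 (replace /ntv 30): {"dly":54,"ntv":30,"t":19,"yc":24}
After op 16 (add /yc 19): {"dly":54,"ntv":30,"t":19,"yc":19}
Size at the root: 4

Answer: 4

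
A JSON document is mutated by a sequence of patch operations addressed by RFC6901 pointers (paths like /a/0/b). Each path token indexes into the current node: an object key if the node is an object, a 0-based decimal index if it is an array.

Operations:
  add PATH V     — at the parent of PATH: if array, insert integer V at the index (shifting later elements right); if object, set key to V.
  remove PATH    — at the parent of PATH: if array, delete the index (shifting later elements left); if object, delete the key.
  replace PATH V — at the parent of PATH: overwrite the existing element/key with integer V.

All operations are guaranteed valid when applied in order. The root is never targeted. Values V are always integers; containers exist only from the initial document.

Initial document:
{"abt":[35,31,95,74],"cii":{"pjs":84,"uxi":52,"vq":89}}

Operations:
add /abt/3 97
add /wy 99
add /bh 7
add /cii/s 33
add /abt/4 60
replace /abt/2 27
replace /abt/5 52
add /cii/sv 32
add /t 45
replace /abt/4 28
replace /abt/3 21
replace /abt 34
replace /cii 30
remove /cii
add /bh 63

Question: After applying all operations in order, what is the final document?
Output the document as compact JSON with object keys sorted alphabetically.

After op 1 (add /abt/3 97): {"abt":[35,31,95,97,74],"cii":{"pjs":84,"uxi":52,"vq":89}}
After op 2 (add /wy 99): {"abt":[35,31,95,97,74],"cii":{"pjs":84,"uxi":52,"vq":89},"wy":99}
After op 3 (add /bh 7): {"abt":[35,31,95,97,74],"bh":7,"cii":{"pjs":84,"uxi":52,"vq":89},"wy":99}
After op 4 (add /cii/s 33): {"abt":[35,31,95,97,74],"bh":7,"cii":{"pjs":84,"s":33,"uxi":52,"vq":89},"wy":99}
After op 5 (add /abt/4 60): {"abt":[35,31,95,97,60,74],"bh":7,"cii":{"pjs":84,"s":33,"uxi":52,"vq":89},"wy":99}
After op 6 (replace /abt/2 27): {"abt":[35,31,27,97,60,74],"bh":7,"cii":{"pjs":84,"s":33,"uxi":52,"vq":89},"wy":99}
After op 7 (replace /abt/5 52): {"abt":[35,31,27,97,60,52],"bh":7,"cii":{"pjs":84,"s":33,"uxi":52,"vq":89},"wy":99}
After op 8 (add /cii/sv 32): {"abt":[35,31,27,97,60,52],"bh":7,"cii":{"pjs":84,"s":33,"sv":32,"uxi":52,"vq":89},"wy":99}
After op 9 (add /t 45): {"abt":[35,31,27,97,60,52],"bh":7,"cii":{"pjs":84,"s":33,"sv":32,"uxi":52,"vq":89},"t":45,"wy":99}
After op 10 (replace /abt/4 28): {"abt":[35,31,27,97,28,52],"bh":7,"cii":{"pjs":84,"s":33,"sv":32,"uxi":52,"vq":89},"t":45,"wy":99}
After op 11 (replace /abt/3 21): {"abt":[35,31,27,21,28,52],"bh":7,"cii":{"pjs":84,"s":33,"sv":32,"uxi":52,"vq":89},"t":45,"wy":99}
After op 12 (replace /abt 34): {"abt":34,"bh":7,"cii":{"pjs":84,"s":33,"sv":32,"uxi":52,"vq":89},"t":45,"wy":99}
After op 13 (replace /cii 30): {"abt":34,"bh":7,"cii":30,"t":45,"wy":99}
After op 14 (remove /cii): {"abt":34,"bh":7,"t":45,"wy":99}
After op 15 (add /bh 63): {"abt":34,"bh":63,"t":45,"wy":99}

Answer: {"abt":34,"bh":63,"t":45,"wy":99}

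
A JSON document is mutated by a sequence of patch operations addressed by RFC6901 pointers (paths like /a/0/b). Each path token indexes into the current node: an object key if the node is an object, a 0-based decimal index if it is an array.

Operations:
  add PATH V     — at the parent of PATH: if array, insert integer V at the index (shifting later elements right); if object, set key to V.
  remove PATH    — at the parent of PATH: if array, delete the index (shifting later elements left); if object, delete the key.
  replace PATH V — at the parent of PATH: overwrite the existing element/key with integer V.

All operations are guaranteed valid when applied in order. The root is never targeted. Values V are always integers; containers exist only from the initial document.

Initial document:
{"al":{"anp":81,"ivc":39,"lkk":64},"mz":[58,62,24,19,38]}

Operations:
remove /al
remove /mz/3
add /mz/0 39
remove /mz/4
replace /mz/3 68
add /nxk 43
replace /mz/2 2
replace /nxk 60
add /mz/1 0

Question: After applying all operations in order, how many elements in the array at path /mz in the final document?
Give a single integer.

Answer: 5

Derivation:
After op 1 (remove /al): {"mz":[58,62,24,19,38]}
After op 2 (remove /mz/3): {"mz":[58,62,24,38]}
After op 3 (add /mz/0 39): {"mz":[39,58,62,24,38]}
After op 4 (remove /mz/4): {"mz":[39,58,62,24]}
After op 5 (replace /mz/3 68): {"mz":[39,58,62,68]}
After op 6 (add /nxk 43): {"mz":[39,58,62,68],"nxk":43}
After op 7 (replace /mz/2 2): {"mz":[39,58,2,68],"nxk":43}
After op 8 (replace /nxk 60): {"mz":[39,58,2,68],"nxk":60}
After op 9 (add /mz/1 0): {"mz":[39,0,58,2,68],"nxk":60}
Size at path /mz: 5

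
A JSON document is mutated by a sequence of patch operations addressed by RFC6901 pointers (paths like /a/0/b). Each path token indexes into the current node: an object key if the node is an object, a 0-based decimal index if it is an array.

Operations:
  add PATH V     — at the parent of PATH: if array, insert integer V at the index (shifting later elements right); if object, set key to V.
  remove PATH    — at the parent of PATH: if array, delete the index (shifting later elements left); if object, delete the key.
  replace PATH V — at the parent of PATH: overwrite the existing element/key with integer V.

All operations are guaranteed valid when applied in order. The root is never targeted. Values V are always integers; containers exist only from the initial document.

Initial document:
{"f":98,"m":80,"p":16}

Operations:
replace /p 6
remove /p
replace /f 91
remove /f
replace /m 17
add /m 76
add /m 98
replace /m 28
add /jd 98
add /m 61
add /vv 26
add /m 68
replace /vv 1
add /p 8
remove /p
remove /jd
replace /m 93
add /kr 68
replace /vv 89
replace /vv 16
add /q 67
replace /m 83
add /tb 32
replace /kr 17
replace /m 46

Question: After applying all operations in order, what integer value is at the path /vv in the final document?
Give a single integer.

Answer: 16

Derivation:
After op 1 (replace /p 6): {"f":98,"m":80,"p":6}
After op 2 (remove /p): {"f":98,"m":80}
After op 3 (replace /f 91): {"f":91,"m":80}
After op 4 (remove /f): {"m":80}
After op 5 (replace /m 17): {"m":17}
After op 6 (add /m 76): {"m":76}
After op 7 (add /m 98): {"m":98}
After op 8 (replace /m 28): {"m":28}
After op 9 (add /jd 98): {"jd":98,"m":28}
After op 10 (add /m 61): {"jd":98,"m":61}
After op 11 (add /vv 26): {"jd":98,"m":61,"vv":26}
After op 12 (add /m 68): {"jd":98,"m":68,"vv":26}
After op 13 (replace /vv 1): {"jd":98,"m":68,"vv":1}
After op 14 (add /p 8): {"jd":98,"m":68,"p":8,"vv":1}
After op 15 (remove /p): {"jd":98,"m":68,"vv":1}
After op 16 (remove /jd): {"m":68,"vv":1}
After op 17 (replace /m 93): {"m":93,"vv":1}
After op 18 (add /kr 68): {"kr":68,"m":93,"vv":1}
After op 19 (replace /vv 89): {"kr":68,"m":93,"vv":89}
After op 20 (replace /vv 16): {"kr":68,"m":93,"vv":16}
After op 21 (add /q 67): {"kr":68,"m":93,"q":67,"vv":16}
After op 22 (replace /m 83): {"kr":68,"m":83,"q":67,"vv":16}
After op 23 (add /tb 32): {"kr":68,"m":83,"q":67,"tb":32,"vv":16}
After op 24 (replace /kr 17): {"kr":17,"m":83,"q":67,"tb":32,"vv":16}
After op 25 (replace /m 46): {"kr":17,"m":46,"q":67,"tb":32,"vv":16}
Value at /vv: 16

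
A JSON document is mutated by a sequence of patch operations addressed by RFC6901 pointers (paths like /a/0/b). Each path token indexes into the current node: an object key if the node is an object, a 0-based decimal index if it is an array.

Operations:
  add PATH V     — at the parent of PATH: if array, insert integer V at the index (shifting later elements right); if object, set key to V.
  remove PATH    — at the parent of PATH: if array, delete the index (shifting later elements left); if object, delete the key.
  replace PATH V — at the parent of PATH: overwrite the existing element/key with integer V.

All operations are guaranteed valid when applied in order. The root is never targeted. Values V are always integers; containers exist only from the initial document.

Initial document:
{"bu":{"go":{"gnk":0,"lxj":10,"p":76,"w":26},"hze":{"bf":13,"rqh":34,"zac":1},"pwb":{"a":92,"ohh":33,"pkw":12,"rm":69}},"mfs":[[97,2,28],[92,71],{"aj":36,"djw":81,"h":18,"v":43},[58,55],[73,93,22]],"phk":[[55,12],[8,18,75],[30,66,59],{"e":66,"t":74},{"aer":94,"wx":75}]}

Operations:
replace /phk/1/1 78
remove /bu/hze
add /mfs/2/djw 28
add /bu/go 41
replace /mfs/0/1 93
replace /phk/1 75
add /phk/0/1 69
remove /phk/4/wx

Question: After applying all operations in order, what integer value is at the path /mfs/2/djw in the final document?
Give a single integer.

Answer: 28

Derivation:
After op 1 (replace /phk/1/1 78): {"bu":{"go":{"gnk":0,"lxj":10,"p":76,"w":26},"hze":{"bf":13,"rqh":34,"zac":1},"pwb":{"a":92,"ohh":33,"pkw":12,"rm":69}},"mfs":[[97,2,28],[92,71],{"aj":36,"djw":81,"h":18,"v":43},[58,55],[73,93,22]],"phk":[[55,12],[8,78,75],[30,66,59],{"e":66,"t":74},{"aer":94,"wx":75}]}
After op 2 (remove /bu/hze): {"bu":{"go":{"gnk":0,"lxj":10,"p":76,"w":26},"pwb":{"a":92,"ohh":33,"pkw":12,"rm":69}},"mfs":[[97,2,28],[92,71],{"aj":36,"djw":81,"h":18,"v":43},[58,55],[73,93,22]],"phk":[[55,12],[8,78,75],[30,66,59],{"e":66,"t":74},{"aer":94,"wx":75}]}
After op 3 (add /mfs/2/djw 28): {"bu":{"go":{"gnk":0,"lxj":10,"p":76,"w":26},"pwb":{"a":92,"ohh":33,"pkw":12,"rm":69}},"mfs":[[97,2,28],[92,71],{"aj":36,"djw":28,"h":18,"v":43},[58,55],[73,93,22]],"phk":[[55,12],[8,78,75],[30,66,59],{"e":66,"t":74},{"aer":94,"wx":75}]}
After op 4 (add /bu/go 41): {"bu":{"go":41,"pwb":{"a":92,"ohh":33,"pkw":12,"rm":69}},"mfs":[[97,2,28],[92,71],{"aj":36,"djw":28,"h":18,"v":43},[58,55],[73,93,22]],"phk":[[55,12],[8,78,75],[30,66,59],{"e":66,"t":74},{"aer":94,"wx":75}]}
After op 5 (replace /mfs/0/1 93): {"bu":{"go":41,"pwb":{"a":92,"ohh":33,"pkw":12,"rm":69}},"mfs":[[97,93,28],[92,71],{"aj":36,"djw":28,"h":18,"v":43},[58,55],[73,93,22]],"phk":[[55,12],[8,78,75],[30,66,59],{"e":66,"t":74},{"aer":94,"wx":75}]}
After op 6 (replace /phk/1 75): {"bu":{"go":41,"pwb":{"a":92,"ohh":33,"pkw":12,"rm":69}},"mfs":[[97,93,28],[92,71],{"aj":36,"djw":28,"h":18,"v":43},[58,55],[73,93,22]],"phk":[[55,12],75,[30,66,59],{"e":66,"t":74},{"aer":94,"wx":75}]}
After op 7 (add /phk/0/1 69): {"bu":{"go":41,"pwb":{"a":92,"ohh":33,"pkw":12,"rm":69}},"mfs":[[97,93,28],[92,71],{"aj":36,"djw":28,"h":18,"v":43},[58,55],[73,93,22]],"phk":[[55,69,12],75,[30,66,59],{"e":66,"t":74},{"aer":94,"wx":75}]}
After op 8 (remove /phk/4/wx): {"bu":{"go":41,"pwb":{"a":92,"ohh":33,"pkw":12,"rm":69}},"mfs":[[97,93,28],[92,71],{"aj":36,"djw":28,"h":18,"v":43},[58,55],[73,93,22]],"phk":[[55,69,12],75,[30,66,59],{"e":66,"t":74},{"aer":94}]}
Value at /mfs/2/djw: 28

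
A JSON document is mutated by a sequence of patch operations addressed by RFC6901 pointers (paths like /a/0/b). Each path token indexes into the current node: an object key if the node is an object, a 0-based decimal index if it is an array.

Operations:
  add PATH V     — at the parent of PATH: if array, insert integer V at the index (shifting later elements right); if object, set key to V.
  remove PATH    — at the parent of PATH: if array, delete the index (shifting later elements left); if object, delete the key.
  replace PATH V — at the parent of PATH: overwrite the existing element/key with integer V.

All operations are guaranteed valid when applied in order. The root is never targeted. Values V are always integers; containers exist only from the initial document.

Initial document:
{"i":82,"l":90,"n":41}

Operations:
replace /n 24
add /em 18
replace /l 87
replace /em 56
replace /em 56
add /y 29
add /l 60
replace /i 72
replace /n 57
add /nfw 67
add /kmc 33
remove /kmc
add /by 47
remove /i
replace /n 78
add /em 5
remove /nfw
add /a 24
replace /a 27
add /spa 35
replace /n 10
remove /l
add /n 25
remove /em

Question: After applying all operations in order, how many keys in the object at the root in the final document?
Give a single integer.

Answer: 5

Derivation:
After op 1 (replace /n 24): {"i":82,"l":90,"n":24}
After op 2 (add /em 18): {"em":18,"i":82,"l":90,"n":24}
After op 3 (replace /l 87): {"em":18,"i":82,"l":87,"n":24}
After op 4 (replace /em 56): {"em":56,"i":82,"l":87,"n":24}
After op 5 (replace /em 56): {"em":56,"i":82,"l":87,"n":24}
After op 6 (add /y 29): {"em":56,"i":82,"l":87,"n":24,"y":29}
After op 7 (add /l 60): {"em":56,"i":82,"l":60,"n":24,"y":29}
After op 8 (replace /i 72): {"em":56,"i":72,"l":60,"n":24,"y":29}
After op 9 (replace /n 57): {"em":56,"i":72,"l":60,"n":57,"y":29}
After op 10 (add /nfw 67): {"em":56,"i":72,"l":60,"n":57,"nfw":67,"y":29}
After op 11 (add /kmc 33): {"em":56,"i":72,"kmc":33,"l":60,"n":57,"nfw":67,"y":29}
After op 12 (remove /kmc): {"em":56,"i":72,"l":60,"n":57,"nfw":67,"y":29}
After op 13 (add /by 47): {"by":47,"em":56,"i":72,"l":60,"n":57,"nfw":67,"y":29}
After op 14 (remove /i): {"by":47,"em":56,"l":60,"n":57,"nfw":67,"y":29}
After op 15 (replace /n 78): {"by":47,"em":56,"l":60,"n":78,"nfw":67,"y":29}
After op 16 (add /em 5): {"by":47,"em":5,"l":60,"n":78,"nfw":67,"y":29}
After op 17 (remove /nfw): {"by":47,"em":5,"l":60,"n":78,"y":29}
After op 18 (add /a 24): {"a":24,"by":47,"em":5,"l":60,"n":78,"y":29}
After op 19 (replace /a 27): {"a":27,"by":47,"em":5,"l":60,"n":78,"y":29}
After op 20 (add /spa 35): {"a":27,"by":47,"em":5,"l":60,"n":78,"spa":35,"y":29}
After op 21 (replace /n 10): {"a":27,"by":47,"em":5,"l":60,"n":10,"spa":35,"y":29}
After op 22 (remove /l): {"a":27,"by":47,"em":5,"n":10,"spa":35,"y":29}
After op 23 (add /n 25): {"a":27,"by":47,"em":5,"n":25,"spa":35,"y":29}
After op 24 (remove /em): {"a":27,"by":47,"n":25,"spa":35,"y":29}
Size at the root: 5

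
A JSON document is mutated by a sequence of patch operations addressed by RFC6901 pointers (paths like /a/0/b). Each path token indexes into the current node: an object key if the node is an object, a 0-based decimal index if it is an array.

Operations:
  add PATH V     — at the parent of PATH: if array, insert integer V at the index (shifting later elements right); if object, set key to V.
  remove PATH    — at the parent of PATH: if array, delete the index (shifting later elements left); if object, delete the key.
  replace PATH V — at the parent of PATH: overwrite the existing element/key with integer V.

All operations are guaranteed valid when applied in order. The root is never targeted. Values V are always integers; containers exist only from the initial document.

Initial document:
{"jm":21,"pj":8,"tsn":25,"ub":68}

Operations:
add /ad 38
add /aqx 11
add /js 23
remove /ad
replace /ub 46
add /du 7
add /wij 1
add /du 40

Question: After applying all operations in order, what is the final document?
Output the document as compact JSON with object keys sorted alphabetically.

After op 1 (add /ad 38): {"ad":38,"jm":21,"pj":8,"tsn":25,"ub":68}
After op 2 (add /aqx 11): {"ad":38,"aqx":11,"jm":21,"pj":8,"tsn":25,"ub":68}
After op 3 (add /js 23): {"ad":38,"aqx":11,"jm":21,"js":23,"pj":8,"tsn":25,"ub":68}
After op 4 (remove /ad): {"aqx":11,"jm":21,"js":23,"pj":8,"tsn":25,"ub":68}
After op 5 (replace /ub 46): {"aqx":11,"jm":21,"js":23,"pj":8,"tsn":25,"ub":46}
After op 6 (add /du 7): {"aqx":11,"du":7,"jm":21,"js":23,"pj":8,"tsn":25,"ub":46}
After op 7 (add /wij 1): {"aqx":11,"du":7,"jm":21,"js":23,"pj":8,"tsn":25,"ub":46,"wij":1}
After op 8 (add /du 40): {"aqx":11,"du":40,"jm":21,"js":23,"pj":8,"tsn":25,"ub":46,"wij":1}

Answer: {"aqx":11,"du":40,"jm":21,"js":23,"pj":8,"tsn":25,"ub":46,"wij":1}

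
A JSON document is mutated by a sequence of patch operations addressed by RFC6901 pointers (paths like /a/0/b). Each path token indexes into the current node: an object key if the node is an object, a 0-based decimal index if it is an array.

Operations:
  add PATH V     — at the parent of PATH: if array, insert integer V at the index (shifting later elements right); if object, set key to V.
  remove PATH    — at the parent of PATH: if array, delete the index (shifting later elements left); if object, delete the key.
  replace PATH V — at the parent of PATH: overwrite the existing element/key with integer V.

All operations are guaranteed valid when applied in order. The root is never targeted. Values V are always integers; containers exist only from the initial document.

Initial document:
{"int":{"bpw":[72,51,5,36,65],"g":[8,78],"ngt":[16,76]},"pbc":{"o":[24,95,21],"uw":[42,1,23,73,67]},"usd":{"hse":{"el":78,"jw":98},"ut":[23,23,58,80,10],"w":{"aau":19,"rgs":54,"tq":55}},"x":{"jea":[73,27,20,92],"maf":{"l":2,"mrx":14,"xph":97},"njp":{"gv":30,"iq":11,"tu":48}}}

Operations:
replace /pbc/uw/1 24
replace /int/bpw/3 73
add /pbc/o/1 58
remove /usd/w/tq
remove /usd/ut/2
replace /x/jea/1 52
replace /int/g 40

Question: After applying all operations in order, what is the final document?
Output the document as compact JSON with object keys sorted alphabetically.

Answer: {"int":{"bpw":[72,51,5,73,65],"g":40,"ngt":[16,76]},"pbc":{"o":[24,58,95,21],"uw":[42,24,23,73,67]},"usd":{"hse":{"el":78,"jw":98},"ut":[23,23,80,10],"w":{"aau":19,"rgs":54}},"x":{"jea":[73,52,20,92],"maf":{"l":2,"mrx":14,"xph":97},"njp":{"gv":30,"iq":11,"tu":48}}}

Derivation:
After op 1 (replace /pbc/uw/1 24): {"int":{"bpw":[72,51,5,36,65],"g":[8,78],"ngt":[16,76]},"pbc":{"o":[24,95,21],"uw":[42,24,23,73,67]},"usd":{"hse":{"el":78,"jw":98},"ut":[23,23,58,80,10],"w":{"aau":19,"rgs":54,"tq":55}},"x":{"jea":[73,27,20,92],"maf":{"l":2,"mrx":14,"xph":97},"njp":{"gv":30,"iq":11,"tu":48}}}
After op 2 (replace /int/bpw/3 73): {"int":{"bpw":[72,51,5,73,65],"g":[8,78],"ngt":[16,76]},"pbc":{"o":[24,95,21],"uw":[42,24,23,73,67]},"usd":{"hse":{"el":78,"jw":98},"ut":[23,23,58,80,10],"w":{"aau":19,"rgs":54,"tq":55}},"x":{"jea":[73,27,20,92],"maf":{"l":2,"mrx":14,"xph":97},"njp":{"gv":30,"iq":11,"tu":48}}}
After op 3 (add /pbc/o/1 58): {"int":{"bpw":[72,51,5,73,65],"g":[8,78],"ngt":[16,76]},"pbc":{"o":[24,58,95,21],"uw":[42,24,23,73,67]},"usd":{"hse":{"el":78,"jw":98},"ut":[23,23,58,80,10],"w":{"aau":19,"rgs":54,"tq":55}},"x":{"jea":[73,27,20,92],"maf":{"l":2,"mrx":14,"xph":97},"njp":{"gv":30,"iq":11,"tu":48}}}
After op 4 (remove /usd/w/tq): {"int":{"bpw":[72,51,5,73,65],"g":[8,78],"ngt":[16,76]},"pbc":{"o":[24,58,95,21],"uw":[42,24,23,73,67]},"usd":{"hse":{"el":78,"jw":98},"ut":[23,23,58,80,10],"w":{"aau":19,"rgs":54}},"x":{"jea":[73,27,20,92],"maf":{"l":2,"mrx":14,"xph":97},"njp":{"gv":30,"iq":11,"tu":48}}}
After op 5 (remove /usd/ut/2): {"int":{"bpw":[72,51,5,73,65],"g":[8,78],"ngt":[16,76]},"pbc":{"o":[24,58,95,21],"uw":[42,24,23,73,67]},"usd":{"hse":{"el":78,"jw":98},"ut":[23,23,80,10],"w":{"aau":19,"rgs":54}},"x":{"jea":[73,27,20,92],"maf":{"l":2,"mrx":14,"xph":97},"njp":{"gv":30,"iq":11,"tu":48}}}
After op 6 (replace /x/jea/1 52): {"int":{"bpw":[72,51,5,73,65],"g":[8,78],"ngt":[16,76]},"pbc":{"o":[24,58,95,21],"uw":[42,24,23,73,67]},"usd":{"hse":{"el":78,"jw":98},"ut":[23,23,80,10],"w":{"aau":19,"rgs":54}},"x":{"jea":[73,52,20,92],"maf":{"l":2,"mrx":14,"xph":97},"njp":{"gv":30,"iq":11,"tu":48}}}
After op 7 (replace /int/g 40): {"int":{"bpw":[72,51,5,73,65],"g":40,"ngt":[16,76]},"pbc":{"o":[24,58,95,21],"uw":[42,24,23,73,67]},"usd":{"hse":{"el":78,"jw":98},"ut":[23,23,80,10],"w":{"aau":19,"rgs":54}},"x":{"jea":[73,52,20,92],"maf":{"l":2,"mrx":14,"xph":97},"njp":{"gv":30,"iq":11,"tu":48}}}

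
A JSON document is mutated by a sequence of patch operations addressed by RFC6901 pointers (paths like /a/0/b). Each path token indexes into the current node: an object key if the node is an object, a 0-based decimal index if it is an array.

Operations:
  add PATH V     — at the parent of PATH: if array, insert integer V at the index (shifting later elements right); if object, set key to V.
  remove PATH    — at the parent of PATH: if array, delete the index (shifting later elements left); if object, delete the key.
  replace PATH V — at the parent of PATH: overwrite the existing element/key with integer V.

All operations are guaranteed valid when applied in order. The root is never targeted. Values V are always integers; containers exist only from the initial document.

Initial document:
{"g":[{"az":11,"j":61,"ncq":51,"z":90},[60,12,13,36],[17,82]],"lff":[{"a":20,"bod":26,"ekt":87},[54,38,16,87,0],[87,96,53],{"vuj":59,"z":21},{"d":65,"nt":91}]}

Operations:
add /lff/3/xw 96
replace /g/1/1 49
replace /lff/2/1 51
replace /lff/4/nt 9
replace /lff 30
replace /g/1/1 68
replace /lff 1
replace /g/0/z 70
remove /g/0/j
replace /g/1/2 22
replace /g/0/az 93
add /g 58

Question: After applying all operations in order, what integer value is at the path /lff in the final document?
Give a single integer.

Answer: 1

Derivation:
After op 1 (add /lff/3/xw 96): {"g":[{"az":11,"j":61,"ncq":51,"z":90},[60,12,13,36],[17,82]],"lff":[{"a":20,"bod":26,"ekt":87},[54,38,16,87,0],[87,96,53],{"vuj":59,"xw":96,"z":21},{"d":65,"nt":91}]}
After op 2 (replace /g/1/1 49): {"g":[{"az":11,"j":61,"ncq":51,"z":90},[60,49,13,36],[17,82]],"lff":[{"a":20,"bod":26,"ekt":87},[54,38,16,87,0],[87,96,53],{"vuj":59,"xw":96,"z":21},{"d":65,"nt":91}]}
After op 3 (replace /lff/2/1 51): {"g":[{"az":11,"j":61,"ncq":51,"z":90},[60,49,13,36],[17,82]],"lff":[{"a":20,"bod":26,"ekt":87},[54,38,16,87,0],[87,51,53],{"vuj":59,"xw":96,"z":21},{"d":65,"nt":91}]}
After op 4 (replace /lff/4/nt 9): {"g":[{"az":11,"j":61,"ncq":51,"z":90},[60,49,13,36],[17,82]],"lff":[{"a":20,"bod":26,"ekt":87},[54,38,16,87,0],[87,51,53],{"vuj":59,"xw":96,"z":21},{"d":65,"nt":9}]}
After op 5 (replace /lff 30): {"g":[{"az":11,"j":61,"ncq":51,"z":90},[60,49,13,36],[17,82]],"lff":30}
After op 6 (replace /g/1/1 68): {"g":[{"az":11,"j":61,"ncq":51,"z":90},[60,68,13,36],[17,82]],"lff":30}
After op 7 (replace /lff 1): {"g":[{"az":11,"j":61,"ncq":51,"z":90},[60,68,13,36],[17,82]],"lff":1}
After op 8 (replace /g/0/z 70): {"g":[{"az":11,"j":61,"ncq":51,"z":70},[60,68,13,36],[17,82]],"lff":1}
After op 9 (remove /g/0/j): {"g":[{"az":11,"ncq":51,"z":70},[60,68,13,36],[17,82]],"lff":1}
After op 10 (replace /g/1/2 22): {"g":[{"az":11,"ncq":51,"z":70},[60,68,22,36],[17,82]],"lff":1}
After op 11 (replace /g/0/az 93): {"g":[{"az":93,"ncq":51,"z":70},[60,68,22,36],[17,82]],"lff":1}
After op 12 (add /g 58): {"g":58,"lff":1}
Value at /lff: 1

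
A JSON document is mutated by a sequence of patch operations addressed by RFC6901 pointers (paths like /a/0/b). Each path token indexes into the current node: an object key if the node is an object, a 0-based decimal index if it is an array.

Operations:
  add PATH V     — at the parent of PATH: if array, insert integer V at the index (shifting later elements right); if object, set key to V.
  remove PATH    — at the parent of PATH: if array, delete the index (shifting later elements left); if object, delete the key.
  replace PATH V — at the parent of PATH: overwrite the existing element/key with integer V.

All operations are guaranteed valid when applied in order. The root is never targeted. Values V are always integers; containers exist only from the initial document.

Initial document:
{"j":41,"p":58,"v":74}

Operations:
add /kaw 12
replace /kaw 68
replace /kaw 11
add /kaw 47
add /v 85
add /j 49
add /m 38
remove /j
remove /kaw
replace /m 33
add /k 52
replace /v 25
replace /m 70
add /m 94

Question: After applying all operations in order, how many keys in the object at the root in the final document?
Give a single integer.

After op 1 (add /kaw 12): {"j":41,"kaw":12,"p":58,"v":74}
After op 2 (replace /kaw 68): {"j":41,"kaw":68,"p":58,"v":74}
After op 3 (replace /kaw 11): {"j":41,"kaw":11,"p":58,"v":74}
After op 4 (add /kaw 47): {"j":41,"kaw":47,"p":58,"v":74}
After op 5 (add /v 85): {"j":41,"kaw":47,"p":58,"v":85}
After op 6 (add /j 49): {"j":49,"kaw":47,"p":58,"v":85}
After op 7 (add /m 38): {"j":49,"kaw":47,"m":38,"p":58,"v":85}
After op 8 (remove /j): {"kaw":47,"m":38,"p":58,"v":85}
After op 9 (remove /kaw): {"m":38,"p":58,"v":85}
After op 10 (replace /m 33): {"m":33,"p":58,"v":85}
After op 11 (add /k 52): {"k":52,"m":33,"p":58,"v":85}
After op 12 (replace /v 25): {"k":52,"m":33,"p":58,"v":25}
After op 13 (replace /m 70): {"k":52,"m":70,"p":58,"v":25}
After op 14 (add /m 94): {"k":52,"m":94,"p":58,"v":25}
Size at the root: 4

Answer: 4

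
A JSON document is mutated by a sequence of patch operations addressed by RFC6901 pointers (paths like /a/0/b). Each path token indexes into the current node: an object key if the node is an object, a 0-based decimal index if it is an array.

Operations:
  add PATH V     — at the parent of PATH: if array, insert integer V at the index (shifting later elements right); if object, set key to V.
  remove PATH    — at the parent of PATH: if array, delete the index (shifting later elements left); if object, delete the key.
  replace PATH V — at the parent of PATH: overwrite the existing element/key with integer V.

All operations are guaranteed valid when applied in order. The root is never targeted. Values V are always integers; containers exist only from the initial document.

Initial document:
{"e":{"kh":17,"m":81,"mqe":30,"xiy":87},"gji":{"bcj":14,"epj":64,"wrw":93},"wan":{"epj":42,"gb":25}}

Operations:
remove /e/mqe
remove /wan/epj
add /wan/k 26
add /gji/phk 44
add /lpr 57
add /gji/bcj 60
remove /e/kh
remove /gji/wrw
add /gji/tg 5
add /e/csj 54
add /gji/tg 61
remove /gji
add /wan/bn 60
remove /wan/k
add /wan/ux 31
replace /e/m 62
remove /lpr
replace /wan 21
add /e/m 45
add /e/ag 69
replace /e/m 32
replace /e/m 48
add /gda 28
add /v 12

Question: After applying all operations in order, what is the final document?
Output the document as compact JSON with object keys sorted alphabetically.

Answer: {"e":{"ag":69,"csj":54,"m":48,"xiy":87},"gda":28,"v":12,"wan":21}

Derivation:
After op 1 (remove /e/mqe): {"e":{"kh":17,"m":81,"xiy":87},"gji":{"bcj":14,"epj":64,"wrw":93},"wan":{"epj":42,"gb":25}}
After op 2 (remove /wan/epj): {"e":{"kh":17,"m":81,"xiy":87},"gji":{"bcj":14,"epj":64,"wrw":93},"wan":{"gb":25}}
After op 3 (add /wan/k 26): {"e":{"kh":17,"m":81,"xiy":87},"gji":{"bcj":14,"epj":64,"wrw":93},"wan":{"gb":25,"k":26}}
After op 4 (add /gji/phk 44): {"e":{"kh":17,"m":81,"xiy":87},"gji":{"bcj":14,"epj":64,"phk":44,"wrw":93},"wan":{"gb":25,"k":26}}
After op 5 (add /lpr 57): {"e":{"kh":17,"m":81,"xiy":87},"gji":{"bcj":14,"epj":64,"phk":44,"wrw":93},"lpr":57,"wan":{"gb":25,"k":26}}
After op 6 (add /gji/bcj 60): {"e":{"kh":17,"m":81,"xiy":87},"gji":{"bcj":60,"epj":64,"phk":44,"wrw":93},"lpr":57,"wan":{"gb":25,"k":26}}
After op 7 (remove /e/kh): {"e":{"m":81,"xiy":87},"gji":{"bcj":60,"epj":64,"phk":44,"wrw":93},"lpr":57,"wan":{"gb":25,"k":26}}
After op 8 (remove /gji/wrw): {"e":{"m":81,"xiy":87},"gji":{"bcj":60,"epj":64,"phk":44},"lpr":57,"wan":{"gb":25,"k":26}}
After op 9 (add /gji/tg 5): {"e":{"m":81,"xiy":87},"gji":{"bcj":60,"epj":64,"phk":44,"tg":5},"lpr":57,"wan":{"gb":25,"k":26}}
After op 10 (add /e/csj 54): {"e":{"csj":54,"m":81,"xiy":87},"gji":{"bcj":60,"epj":64,"phk":44,"tg":5},"lpr":57,"wan":{"gb":25,"k":26}}
After op 11 (add /gji/tg 61): {"e":{"csj":54,"m":81,"xiy":87},"gji":{"bcj":60,"epj":64,"phk":44,"tg":61},"lpr":57,"wan":{"gb":25,"k":26}}
After op 12 (remove /gji): {"e":{"csj":54,"m":81,"xiy":87},"lpr":57,"wan":{"gb":25,"k":26}}
After op 13 (add /wan/bn 60): {"e":{"csj":54,"m":81,"xiy":87},"lpr":57,"wan":{"bn":60,"gb":25,"k":26}}
After op 14 (remove /wan/k): {"e":{"csj":54,"m":81,"xiy":87},"lpr":57,"wan":{"bn":60,"gb":25}}
After op 15 (add /wan/ux 31): {"e":{"csj":54,"m":81,"xiy":87},"lpr":57,"wan":{"bn":60,"gb":25,"ux":31}}
After op 16 (replace /e/m 62): {"e":{"csj":54,"m":62,"xiy":87},"lpr":57,"wan":{"bn":60,"gb":25,"ux":31}}
After op 17 (remove /lpr): {"e":{"csj":54,"m":62,"xiy":87},"wan":{"bn":60,"gb":25,"ux":31}}
After op 18 (replace /wan 21): {"e":{"csj":54,"m":62,"xiy":87},"wan":21}
After op 19 (add /e/m 45): {"e":{"csj":54,"m":45,"xiy":87},"wan":21}
After op 20 (add /e/ag 69): {"e":{"ag":69,"csj":54,"m":45,"xiy":87},"wan":21}
After op 21 (replace /e/m 32): {"e":{"ag":69,"csj":54,"m":32,"xiy":87},"wan":21}
After op 22 (replace /e/m 48): {"e":{"ag":69,"csj":54,"m":48,"xiy":87},"wan":21}
After op 23 (add /gda 28): {"e":{"ag":69,"csj":54,"m":48,"xiy":87},"gda":28,"wan":21}
After op 24 (add /v 12): {"e":{"ag":69,"csj":54,"m":48,"xiy":87},"gda":28,"v":12,"wan":21}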